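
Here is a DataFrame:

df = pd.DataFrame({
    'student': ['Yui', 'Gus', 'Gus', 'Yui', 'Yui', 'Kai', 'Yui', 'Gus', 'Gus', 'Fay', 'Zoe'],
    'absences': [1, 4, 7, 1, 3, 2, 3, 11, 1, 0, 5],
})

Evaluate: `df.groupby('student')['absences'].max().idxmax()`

group by student, max of absences:
student
Fay     0
Gus    11
Kai     2
Yui     3
Zoe     5
Name: absences, dtype: int64
Hence Gus.

Gus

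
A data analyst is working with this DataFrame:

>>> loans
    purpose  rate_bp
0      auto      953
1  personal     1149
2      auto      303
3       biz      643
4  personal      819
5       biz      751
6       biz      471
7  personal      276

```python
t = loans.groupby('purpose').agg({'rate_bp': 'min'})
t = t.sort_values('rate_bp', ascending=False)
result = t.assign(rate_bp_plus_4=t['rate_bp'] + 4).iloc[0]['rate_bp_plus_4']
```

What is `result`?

group by purpose, min of rate_bp:
          rate_bp
purpose          
auto          303
biz           471
personal      276
sort by rate_bp descending:
          rate_bp
purpose          
biz           471
auto          303
personal      276
add column rate_bp_plus_4 = t['rate_bp'] + 4:
          rate_bp  rate_bp_plus_4
purpose                          
biz           471             475
auto          303             307
personal      276             280
Hence 475.

475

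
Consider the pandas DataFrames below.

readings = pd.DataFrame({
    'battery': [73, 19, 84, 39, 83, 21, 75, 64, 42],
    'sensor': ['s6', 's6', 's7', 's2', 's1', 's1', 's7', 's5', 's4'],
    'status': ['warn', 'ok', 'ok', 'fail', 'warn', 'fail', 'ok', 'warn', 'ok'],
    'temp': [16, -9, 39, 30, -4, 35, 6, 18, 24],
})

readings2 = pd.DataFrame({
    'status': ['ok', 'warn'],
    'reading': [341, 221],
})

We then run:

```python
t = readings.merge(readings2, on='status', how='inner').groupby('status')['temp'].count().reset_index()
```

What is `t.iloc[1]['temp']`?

merge on 'status' (how='inner') → 7 rows:
   battery sensor status  temp  reading
0       73     s6   warn    16      221
1       19     s6     ok    -9      341
2       84     s7     ok    39      341
3       83     s1   warn    -4      221
4       75     s7     ok     6      341
5       64     s5   warn    18      221
6       42     s4     ok    24      341
group by status, count of temp:
status
ok      4
warn    3
Name: temp, dtype: int64
reset_index():
  status  temp
0     ok     4
1   warn     3
So iloc[1]['temp'] = 3.

3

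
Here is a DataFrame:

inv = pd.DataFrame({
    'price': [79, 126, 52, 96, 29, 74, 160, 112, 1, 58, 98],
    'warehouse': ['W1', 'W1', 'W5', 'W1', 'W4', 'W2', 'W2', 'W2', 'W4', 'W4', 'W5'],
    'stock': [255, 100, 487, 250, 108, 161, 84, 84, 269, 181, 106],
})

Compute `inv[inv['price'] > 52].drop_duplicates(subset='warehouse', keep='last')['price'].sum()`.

filter rows where price > 52:
    price warehouse  stock
0      79        W1    255
1     126        W1    100
3      96        W1    250
5      74        W2    161
6     160        W2     84
7     112        W2     84
9      58        W4    181
10     98        W5    106
drop duplicate warehouse (keep=last):
    price warehouse  stock
3      96        W1    250
7     112        W2     84
9      58        W4    181
10     98        W5    106

364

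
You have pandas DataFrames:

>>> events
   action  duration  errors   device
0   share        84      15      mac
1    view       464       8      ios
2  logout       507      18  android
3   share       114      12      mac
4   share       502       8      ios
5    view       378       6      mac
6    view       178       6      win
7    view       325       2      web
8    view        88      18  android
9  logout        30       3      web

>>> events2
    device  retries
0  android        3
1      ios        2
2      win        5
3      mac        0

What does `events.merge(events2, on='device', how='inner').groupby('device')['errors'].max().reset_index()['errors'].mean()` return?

11.75

merge on 'device' (how='inner') → 8 rows:
   action  duration  errors   device  retries
0   share        84      15      mac        0
1    view       464       8      ios        2
2  logout       507      18  android        3
3   share       114      12      mac        0
4   share       502       8      ios        2
5    view       378       6      mac        0
6    view       178       6      win        5
7    view        88      18  android        3
group by device, max of errors:
device
android    18
ios         8
mac        15
win         6
Name: errors, dtype: int64
reset_index():
    device  errors
0  android      18
1      ios       8
2      mac      15
3      win       6
Then the mean of column 'errors': 11.75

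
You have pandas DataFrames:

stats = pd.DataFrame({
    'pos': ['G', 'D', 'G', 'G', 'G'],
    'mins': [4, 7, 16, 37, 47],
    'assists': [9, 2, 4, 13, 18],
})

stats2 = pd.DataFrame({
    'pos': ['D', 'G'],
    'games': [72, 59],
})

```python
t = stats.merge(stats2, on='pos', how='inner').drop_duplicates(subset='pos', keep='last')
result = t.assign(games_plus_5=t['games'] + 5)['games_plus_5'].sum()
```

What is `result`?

141

merge on 'pos' (how='inner') → 5 rows:
  pos  mins  assists  games
0   G     4        9     59
1   D     7        2     72
2   G    16        4     59
3   G    37       13     59
4   G    47       18     59
drop duplicate pos (keep=last):
  pos  mins  assists  games
1   D     7        2     72
4   G    47       18     59
add column games_plus_5 = t['games'] + 5:
  pos  mins  assists  games  games_plus_5
1   D     7        2     72            77
4   G    47       18     59            64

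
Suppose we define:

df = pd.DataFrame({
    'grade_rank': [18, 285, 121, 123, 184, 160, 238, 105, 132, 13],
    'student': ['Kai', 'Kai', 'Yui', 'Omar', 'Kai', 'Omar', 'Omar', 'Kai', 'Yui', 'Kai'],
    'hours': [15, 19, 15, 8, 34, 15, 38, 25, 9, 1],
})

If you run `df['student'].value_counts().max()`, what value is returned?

5

value_counts of student:
student
Kai     5
Omar    3
Yui     2
Name: count, dtype: int64
Hence 5.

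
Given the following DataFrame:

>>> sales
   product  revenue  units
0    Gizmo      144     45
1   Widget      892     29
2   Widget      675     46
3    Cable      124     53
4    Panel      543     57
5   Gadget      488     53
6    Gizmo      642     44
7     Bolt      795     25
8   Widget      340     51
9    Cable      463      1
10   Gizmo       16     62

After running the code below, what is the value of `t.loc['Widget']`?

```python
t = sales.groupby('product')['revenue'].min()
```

group by product, min of revenue:
product
Bolt      795
Cable     124
Gadget    488
Gizmo      16
Panel     543
Widget    340
Name: revenue, dtype: int64
value at index 'Widget' → 340

340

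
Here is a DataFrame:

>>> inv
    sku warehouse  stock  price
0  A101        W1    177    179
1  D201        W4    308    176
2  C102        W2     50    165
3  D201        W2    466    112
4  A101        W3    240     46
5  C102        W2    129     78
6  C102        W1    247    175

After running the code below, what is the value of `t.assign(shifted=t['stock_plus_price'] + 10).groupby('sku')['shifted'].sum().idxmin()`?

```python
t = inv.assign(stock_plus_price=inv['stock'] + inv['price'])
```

add column stock_plus_price = inv['stock'] + inv['price']:
    sku warehouse  stock  price  stock_plus_price
0  A101        W1    177    179               356
1  D201        W4    308    176               484
2  C102        W2     50    165               215
3  D201        W2    466    112               578
4  A101        W3    240     46               286
5  C102        W2    129     78               207
6  C102        W1    247    175               422
add column shifted = t['stock_plus_price'] + 10:
    sku warehouse  stock  price  stock_plus_price  shifted
0  A101        W1    177    179               356      366
1  D201        W4    308    176               484      494
2  C102        W2     50    165               215      225
3  D201        W2    466    112               578      588
4  A101        W3    240     46               286      296
5  C102        W2    129     78               207      217
6  C102        W1    247    175               422      432
group by sku, sum of shifted:
sku
A101     662
C102     874
D201    1082
Name: shifted, dtype: int64

A101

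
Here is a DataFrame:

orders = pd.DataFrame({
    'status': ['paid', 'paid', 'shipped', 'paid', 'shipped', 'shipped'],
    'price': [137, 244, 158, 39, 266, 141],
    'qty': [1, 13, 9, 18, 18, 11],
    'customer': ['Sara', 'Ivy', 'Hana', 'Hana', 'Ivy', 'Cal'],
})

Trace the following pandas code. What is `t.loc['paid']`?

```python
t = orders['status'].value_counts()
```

3

value_counts of status:
status
paid       3
shipped    3
Name: count, dtype: int64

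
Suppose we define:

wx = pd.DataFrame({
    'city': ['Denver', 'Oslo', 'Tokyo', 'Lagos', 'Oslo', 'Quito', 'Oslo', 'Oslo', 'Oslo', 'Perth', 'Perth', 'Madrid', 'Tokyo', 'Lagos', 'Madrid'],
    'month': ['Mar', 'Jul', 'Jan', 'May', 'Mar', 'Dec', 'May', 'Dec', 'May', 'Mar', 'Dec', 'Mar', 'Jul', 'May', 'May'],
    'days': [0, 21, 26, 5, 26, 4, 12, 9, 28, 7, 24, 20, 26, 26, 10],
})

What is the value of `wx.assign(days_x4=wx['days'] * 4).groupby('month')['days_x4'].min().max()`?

add column days_x4 = wx['days'] * 4:
      city month  days  days_x4
0   Denver   Mar     0        0
1     Oslo   Jul    21       84
2    Tokyo   Jan    26      104
3    Lagos   May     5       20
4     Oslo   Mar    26      104
5    Quito   Dec     4       16
6     Oslo   May    12       48
7     Oslo   Dec     9       36
8     Oslo   May    28      112
9    Perth   Mar     7       28
10   Perth   Dec    24       96
11  Madrid   Mar    20       80
12   Tokyo   Jul    26      104
13   Lagos   May    26      104
14  Madrid   May    10       40
group by month, min of days_x4:
month
Dec     16
Jan    104
Jul     84
Mar      0
May     20
Name: days_x4, dtype: int64
Finally, max of the resulting series = 104.

104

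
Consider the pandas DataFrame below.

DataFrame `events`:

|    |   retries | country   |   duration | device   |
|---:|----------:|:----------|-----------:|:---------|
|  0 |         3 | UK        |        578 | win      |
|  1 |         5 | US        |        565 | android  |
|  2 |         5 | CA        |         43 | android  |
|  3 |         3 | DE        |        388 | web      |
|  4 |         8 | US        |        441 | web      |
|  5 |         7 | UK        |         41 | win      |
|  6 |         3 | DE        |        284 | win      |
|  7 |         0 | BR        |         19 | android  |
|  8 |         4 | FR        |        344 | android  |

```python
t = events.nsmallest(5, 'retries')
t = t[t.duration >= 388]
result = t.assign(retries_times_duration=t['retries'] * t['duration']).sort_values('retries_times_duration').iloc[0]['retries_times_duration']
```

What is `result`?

take 5 rows with smallest retries:
   retries country  duration   device
7        0      BR        19  android
0        3      UK       578      win
3        3      DE       388      web
6        3      DE       284      win
8        4      FR       344  android
filter rows where duration >= 388:
   retries country  duration device
0        3      UK       578    win
3        3      DE       388    web
add column retries_times_duration = t['retries'] * t['duration']:
   retries country  duration device  retries_times_duration
0        3      UK       578    win                    1734
3        3      DE       388    web                    1164
sort by retries_times_duration:
   retries country  duration device  retries_times_duration
3        3      DE       388    web                    1164
0        3      UK       578    win                    1734
So iloc[0]['retries_times_duration'] = 1164.

1164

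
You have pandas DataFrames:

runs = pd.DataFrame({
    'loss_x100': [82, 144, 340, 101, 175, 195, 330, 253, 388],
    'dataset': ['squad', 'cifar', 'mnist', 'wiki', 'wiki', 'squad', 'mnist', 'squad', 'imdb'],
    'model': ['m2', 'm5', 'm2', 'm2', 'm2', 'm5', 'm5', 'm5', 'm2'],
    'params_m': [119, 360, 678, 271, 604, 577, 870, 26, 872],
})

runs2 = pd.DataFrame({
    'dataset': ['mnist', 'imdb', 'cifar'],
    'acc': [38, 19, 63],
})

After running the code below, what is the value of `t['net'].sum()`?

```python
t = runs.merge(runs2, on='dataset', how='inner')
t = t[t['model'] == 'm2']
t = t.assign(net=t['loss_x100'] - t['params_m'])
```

-822

merge on 'dataset' (how='inner') → 4 rows:
   loss_x100 dataset model  params_m  acc
0        144   cifar    m5       360   63
1        340   mnist    m2       678   38
2        330   mnist    m5       870   38
3        388    imdb    m2       872   19
filter rows where model == 'm2':
   loss_x100 dataset model  params_m  acc
1        340   mnist    m2       678   38
3        388    imdb    m2       872   19
add column net = t['loss_x100'] - t['params_m']:
   loss_x100 dataset model  params_m  acc  net
1        340   mnist    m2       678   38 -338
3        388    imdb    m2       872   19 -484
Taking the sum of column 'net' gives -822.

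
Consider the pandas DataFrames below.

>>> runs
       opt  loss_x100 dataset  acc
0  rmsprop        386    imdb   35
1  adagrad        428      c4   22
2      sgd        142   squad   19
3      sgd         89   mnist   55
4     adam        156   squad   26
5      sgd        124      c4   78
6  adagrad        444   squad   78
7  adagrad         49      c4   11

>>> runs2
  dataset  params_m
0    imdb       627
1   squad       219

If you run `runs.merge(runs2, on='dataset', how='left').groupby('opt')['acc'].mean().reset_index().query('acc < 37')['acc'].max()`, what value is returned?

merge on 'dataset' (how='left') → 8 rows:
       opt  loss_x100 dataset  acc  params_m
0  rmsprop        386    imdb   35     627.0
1  adagrad        428      c4   22       NaN
2      sgd        142   squad   19     219.0
3      sgd         89   mnist   55       NaN
4     adam        156   squad   26     219.0
5      sgd        124      c4   78       NaN
6  adagrad        444   squad   78     219.0
7  adagrad         49      c4   11       NaN
group by opt, mean of acc:
opt
adagrad    37.000000
adam       26.000000
rmsprop    35.000000
sgd        50.666667
Name: acc, dtype: float64
reset_index():
       opt        acc
0  adagrad  37.000000
1     adam  26.000000
2  rmsprop  35.000000
3      sgd  50.666667
filter rows where acc < 37:
       opt   acc
1     adam  26.0
2  rmsprop  35.0
So max() = 35.0.

35.0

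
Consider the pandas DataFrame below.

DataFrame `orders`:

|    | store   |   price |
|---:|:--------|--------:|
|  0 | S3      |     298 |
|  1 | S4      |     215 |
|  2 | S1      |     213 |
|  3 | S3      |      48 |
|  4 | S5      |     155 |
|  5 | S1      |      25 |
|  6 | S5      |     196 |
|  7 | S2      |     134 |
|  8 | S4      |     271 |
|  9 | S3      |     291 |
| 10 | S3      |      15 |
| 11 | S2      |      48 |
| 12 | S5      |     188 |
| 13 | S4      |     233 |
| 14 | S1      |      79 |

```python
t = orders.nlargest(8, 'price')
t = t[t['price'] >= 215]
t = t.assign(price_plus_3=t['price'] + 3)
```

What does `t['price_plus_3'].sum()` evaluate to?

1323

take 8 rows with largest price:
   store  price
0     S3    298
9     S3    291
8     S4    271
13    S4    233
1     S4    215
2     S1    213
6     S5    196
12    S5    188
filter rows where price >= 215:
   store  price
0     S3    298
9     S3    291
8     S4    271
13    S4    233
1     S4    215
add column price_plus_3 = t['price'] + 3:
   store  price  price_plus_3
0     S3    298           301
9     S3    291           294
8     S4    271           274
13    S4    233           236
1     S4    215           218
Reading off the sum of column 'price_plus_3', we get 1323.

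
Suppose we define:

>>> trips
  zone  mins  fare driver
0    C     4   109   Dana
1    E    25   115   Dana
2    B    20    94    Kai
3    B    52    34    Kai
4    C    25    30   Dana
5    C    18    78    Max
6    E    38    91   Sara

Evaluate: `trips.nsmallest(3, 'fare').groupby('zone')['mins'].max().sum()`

take 3 rows with smallest fare:
  zone  mins  fare driver
4    C    25    30   Dana
3    B    52    34    Kai
5    C    18    78    Max
group by zone, max of mins:
zone
B    52
C    25
Name: mins, dtype: int64
Hence 77.

77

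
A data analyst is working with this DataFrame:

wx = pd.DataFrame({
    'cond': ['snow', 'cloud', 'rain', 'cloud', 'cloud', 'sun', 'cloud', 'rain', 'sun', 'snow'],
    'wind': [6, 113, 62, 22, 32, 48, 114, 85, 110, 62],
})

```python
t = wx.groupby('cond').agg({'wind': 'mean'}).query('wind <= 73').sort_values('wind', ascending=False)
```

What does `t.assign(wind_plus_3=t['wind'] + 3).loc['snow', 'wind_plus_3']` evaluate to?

group by cond, mean of wind:
        wind
cond        
cloud  70.25
rain   73.50
snow   34.00
sun    79.00
filter rows where wind <= 73:
        wind
cond        
cloud  70.25
snow   34.00
sort by wind descending:
        wind
cond        
cloud  70.25
snow   34.00
add column wind_plus_3 = t['wind'] + 3:
        wind  wind_plus_3
cond                     
cloud  70.25        73.25
snow   34.00        37.00
Hence 37.0.

37.0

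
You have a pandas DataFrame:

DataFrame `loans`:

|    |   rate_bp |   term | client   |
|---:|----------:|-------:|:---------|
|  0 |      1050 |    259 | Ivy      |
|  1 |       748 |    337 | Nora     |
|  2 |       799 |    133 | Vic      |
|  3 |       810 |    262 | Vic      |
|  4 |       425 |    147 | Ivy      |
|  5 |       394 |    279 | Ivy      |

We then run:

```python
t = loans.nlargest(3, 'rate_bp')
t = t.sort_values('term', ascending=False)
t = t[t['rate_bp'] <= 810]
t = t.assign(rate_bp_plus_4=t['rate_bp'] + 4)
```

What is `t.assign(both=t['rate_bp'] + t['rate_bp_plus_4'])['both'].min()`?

1602

take 3 rows with largest rate_bp:
   rate_bp  term client
0     1050   259    Ivy
3      810   262    Vic
2      799   133    Vic
sort by term descending:
   rate_bp  term client
3      810   262    Vic
0     1050   259    Ivy
2      799   133    Vic
filter rows where rate_bp <= 810:
   rate_bp  term client
3      810   262    Vic
2      799   133    Vic
add column rate_bp_plus_4 = t['rate_bp'] + 4:
   rate_bp  term client  rate_bp_plus_4
3      810   262    Vic             814
2      799   133    Vic             803
add column both = t['rate_bp'] + t['rate_bp_plus_4']:
   rate_bp  term client  rate_bp_plus_4  both
3      810   262    Vic             814  1624
2      799   133    Vic             803  1602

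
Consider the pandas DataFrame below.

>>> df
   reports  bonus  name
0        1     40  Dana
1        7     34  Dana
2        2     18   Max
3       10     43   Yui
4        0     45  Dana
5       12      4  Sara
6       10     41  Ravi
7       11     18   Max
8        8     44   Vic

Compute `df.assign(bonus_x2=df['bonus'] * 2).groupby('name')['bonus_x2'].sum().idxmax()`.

add column bonus_x2 = df['bonus'] * 2:
   reports  bonus  name  bonus_x2
0        1     40  Dana        80
1        7     34  Dana        68
2        2     18   Max        36
3       10     43   Yui        86
4        0     45  Dana        90
5       12      4  Sara         8
6       10     41  Ravi        82
7       11     18   Max        36
8        8     44   Vic        88
group by name, sum of bonus_x2:
name
Dana    238
Max      72
Ravi     82
Sara      8
Vic      88
Yui      86
Name: bonus_x2, dtype: int64
So idxmax() = Dana.

Dana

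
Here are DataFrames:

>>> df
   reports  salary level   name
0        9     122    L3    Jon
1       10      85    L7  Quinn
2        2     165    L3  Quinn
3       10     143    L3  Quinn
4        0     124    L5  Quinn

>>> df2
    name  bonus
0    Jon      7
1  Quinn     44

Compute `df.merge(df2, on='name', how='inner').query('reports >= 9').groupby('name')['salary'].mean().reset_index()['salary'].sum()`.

236.0

merge on 'name' (how='inner') → 5 rows:
   reports  salary level   name  bonus
0        9     122    L3    Jon      7
1       10      85    L7  Quinn     44
2        2     165    L3  Quinn     44
3       10     143    L3  Quinn     44
4        0     124    L5  Quinn     44
filter rows where reports >= 9:
   reports  salary level   name  bonus
0        9     122    L3    Jon      7
1       10      85    L7  Quinn     44
3       10     143    L3  Quinn     44
group by name, mean of salary:
name
Jon      122.0
Quinn    114.0
Name: salary, dtype: float64
reset_index():
    name  salary
0    Jon   122.0
1  Quinn   114.0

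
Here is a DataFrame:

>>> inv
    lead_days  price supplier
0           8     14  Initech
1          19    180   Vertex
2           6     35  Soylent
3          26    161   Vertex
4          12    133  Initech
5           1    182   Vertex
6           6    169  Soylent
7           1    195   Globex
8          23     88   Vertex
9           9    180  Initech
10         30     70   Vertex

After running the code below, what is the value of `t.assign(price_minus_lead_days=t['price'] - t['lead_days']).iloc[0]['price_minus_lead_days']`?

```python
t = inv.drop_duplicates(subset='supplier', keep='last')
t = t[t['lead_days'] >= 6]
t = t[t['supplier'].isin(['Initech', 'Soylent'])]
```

drop duplicate supplier (keep=last):
    lead_days  price supplier
6           6    169  Soylent
7           1    195   Globex
9           9    180  Initech
10         30     70   Vertex
filter rows where lead_days >= 6:
    lead_days  price supplier
6           6    169  Soylent
9           9    180  Initech
10         30     70   Vertex
filter rows where supplier in ['Initech', 'Soylent']:
   lead_days  price supplier
6          6    169  Soylent
9          9    180  Initech
add column price_minus_lead_days = t['price'] - t['lead_days']:
   lead_days  price supplier  price_minus_lead_days
6          6    169  Soylent                    163
9          9    180  Initech                    171

163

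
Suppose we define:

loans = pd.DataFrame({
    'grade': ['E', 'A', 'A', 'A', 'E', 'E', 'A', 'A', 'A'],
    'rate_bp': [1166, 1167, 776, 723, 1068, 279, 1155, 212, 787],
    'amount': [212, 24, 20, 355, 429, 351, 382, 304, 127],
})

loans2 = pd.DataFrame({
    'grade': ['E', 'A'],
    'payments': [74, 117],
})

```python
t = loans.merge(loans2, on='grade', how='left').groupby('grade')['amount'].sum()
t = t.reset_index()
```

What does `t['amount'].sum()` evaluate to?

2204

merge on 'grade' (how='left') → 9 rows:
  grade  rate_bp  amount  payments
0     E     1166     212        74
1     A     1167      24       117
2     A      776      20       117
3     A      723     355       117
4     E     1068     429        74
5     E      279     351        74
6     A     1155     382       117
7     A      212     304       117
8     A      787     127       117
group by grade, sum of amount:
grade
A    1212
E     992
Name: amount, dtype: int64
reset_index():
  grade  amount
0     A    1212
1     E     992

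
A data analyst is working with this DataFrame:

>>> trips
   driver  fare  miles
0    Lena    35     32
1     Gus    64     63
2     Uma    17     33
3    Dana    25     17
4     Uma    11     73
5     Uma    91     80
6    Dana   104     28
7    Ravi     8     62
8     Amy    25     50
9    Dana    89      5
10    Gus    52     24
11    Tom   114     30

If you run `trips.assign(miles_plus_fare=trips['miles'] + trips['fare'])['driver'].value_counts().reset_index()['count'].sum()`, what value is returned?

12

add column miles_plus_fare = trips['miles'] + trips['fare']:
   driver  fare  miles  miles_plus_fare
0    Lena    35     32               67
1     Gus    64     63              127
2     Uma    17     33               50
3    Dana    25     17               42
4     Uma    11     73               84
5     Uma    91     80              171
6    Dana   104     28              132
7    Ravi     8     62               70
8     Amy    25     50               75
9    Dana    89      5               94
10    Gus    52     24               76
11    Tom   114     30              144
value_counts of driver:
driver
Uma     3
Dana    3
Gus     2
Lena    1
Ravi    1
Amy     1
Tom     1
Name: count, dtype: int64
reset_index():
  driver  count
0    Uma      3
1   Dana      3
2    Gus      2
3   Lena      1
4   Ravi      1
5    Amy      1
6    Tom      1
Then the sum of column 'count': 12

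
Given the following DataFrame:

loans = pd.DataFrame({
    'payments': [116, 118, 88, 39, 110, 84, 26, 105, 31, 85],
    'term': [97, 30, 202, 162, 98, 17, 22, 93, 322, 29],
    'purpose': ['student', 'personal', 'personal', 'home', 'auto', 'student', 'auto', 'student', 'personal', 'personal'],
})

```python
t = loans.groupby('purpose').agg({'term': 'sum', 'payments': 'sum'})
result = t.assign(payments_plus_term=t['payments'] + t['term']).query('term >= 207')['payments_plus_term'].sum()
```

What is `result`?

1417

group by purpose: sum(term), sum(payments):
          term  payments
purpose                 
auto       120       136
home       162        39
personal   583       322
student    207       305
add column payments_plus_term = t['payments'] + t['term']:
          term  payments  payments_plus_term
purpose                                     
auto       120       136                 256
home       162        39                 201
personal   583       322                 905
student    207       305                 512
filter rows where term >= 207:
          term  payments  payments_plus_term
purpose                                     
personal   583       322                 905
student    207       305                 512
Taking the sum of column 'payments_plus_term' gives 1417.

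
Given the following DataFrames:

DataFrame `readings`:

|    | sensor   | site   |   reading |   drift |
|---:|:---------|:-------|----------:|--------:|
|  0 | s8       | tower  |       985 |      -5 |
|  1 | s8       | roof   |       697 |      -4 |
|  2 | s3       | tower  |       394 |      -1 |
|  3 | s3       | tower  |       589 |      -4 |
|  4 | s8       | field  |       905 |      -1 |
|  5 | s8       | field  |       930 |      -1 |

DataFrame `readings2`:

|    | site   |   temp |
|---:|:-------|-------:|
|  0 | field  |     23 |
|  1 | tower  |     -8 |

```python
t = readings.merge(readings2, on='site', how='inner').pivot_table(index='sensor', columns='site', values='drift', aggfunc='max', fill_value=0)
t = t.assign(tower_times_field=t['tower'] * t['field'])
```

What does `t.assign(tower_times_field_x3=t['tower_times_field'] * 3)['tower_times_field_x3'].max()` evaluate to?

15

merge on 'site' (how='inner') → 5 rows:
  sensor   site  reading  drift  temp
0     s8  tower      985     -5    -8
1     s3  tower      394     -1    -8
2     s3  tower      589     -4    -8
3     s8  field      905     -1    23
4     s8  field      930     -1    23
pivot: rows=sensor, cols=site, max(drift):
site    field  tower
sensor              
s3          0     -1
s8         -1     -5
add column tower_times_field = t['tower'] * t['field']:
site    field  tower  tower_times_field
sensor                                 
s3          0     -1                  0
s8         -1     -5                  5
add column tower_times_field_x3 = t['tower_times_field'] * 3:
site    field  tower  tower_times_field  tower_times_field_x3
sensor                                                       
s3          0     -1                  0                     0
s8         -1     -5                  5                    15
max of column 'tower_times_field_x3' → 15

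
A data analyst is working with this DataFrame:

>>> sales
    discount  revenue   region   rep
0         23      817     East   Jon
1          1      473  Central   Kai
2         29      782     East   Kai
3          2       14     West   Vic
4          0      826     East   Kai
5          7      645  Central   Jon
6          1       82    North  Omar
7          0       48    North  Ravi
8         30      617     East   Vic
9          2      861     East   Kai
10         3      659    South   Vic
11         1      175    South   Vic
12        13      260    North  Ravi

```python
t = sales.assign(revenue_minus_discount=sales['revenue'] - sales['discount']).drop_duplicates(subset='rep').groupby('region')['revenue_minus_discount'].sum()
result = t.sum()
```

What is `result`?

add column revenue_minus_discount = sales['revenue'] - sales['discount']:
    discount  revenue   region   rep  revenue_minus_discount
0         23      817     East   Jon                     794
1          1      473  Central   Kai                     472
2         29      782     East   Kai                     753
3          2       14     West   Vic                      12
4          0      826     East   Kai                     826
5          7      645  Central   Jon                     638
6          1       82    North  Omar                      81
7          0       48    North  Ravi                      48
8         30      617     East   Vic                     587
9          2      861     East   Kai                     859
10         3      659    South   Vic                     656
11         1      175    South   Vic                     174
12        13      260    North  Ravi                     247
drop duplicate rep (keep=first):
   discount  revenue   region   rep  revenue_minus_discount
0        23      817     East   Jon                     794
1         1      473  Central   Kai                     472
3         2       14     West   Vic                      12
6         1       82    North  Omar                      81
7         0       48    North  Ravi                      48
group by region, sum of revenue_minus_discount:
region
Central    472
East       794
North      129
West        12
Name: revenue_minus_discount, dtype: int64
Taking the sum of the resulting series gives 1407.

1407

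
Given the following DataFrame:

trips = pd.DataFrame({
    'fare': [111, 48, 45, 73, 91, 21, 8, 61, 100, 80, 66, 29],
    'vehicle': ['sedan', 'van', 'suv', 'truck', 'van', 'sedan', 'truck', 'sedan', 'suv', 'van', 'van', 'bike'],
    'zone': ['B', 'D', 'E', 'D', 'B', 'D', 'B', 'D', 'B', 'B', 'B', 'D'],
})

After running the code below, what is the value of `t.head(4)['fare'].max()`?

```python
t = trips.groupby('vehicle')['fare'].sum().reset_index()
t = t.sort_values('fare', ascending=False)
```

group by vehicle, sum of fare:
vehicle
bike      29
sedan    193
suv      145
truck     81
van      285
Name: fare, dtype: int64
reset_index():
  vehicle  fare
0    bike    29
1   sedan   193
2     suv   145
3   truck    81
4     van   285
sort by fare descending:
  vehicle  fare
4     van   285
1   sedan   193
2     suv   145
3   truck    81
0    bike    29
take first 4 rows:
  vehicle  fare
4     van   285
1   sedan   193
2     suv   145
3   truck    81
The max of column 'fare' is 285.

285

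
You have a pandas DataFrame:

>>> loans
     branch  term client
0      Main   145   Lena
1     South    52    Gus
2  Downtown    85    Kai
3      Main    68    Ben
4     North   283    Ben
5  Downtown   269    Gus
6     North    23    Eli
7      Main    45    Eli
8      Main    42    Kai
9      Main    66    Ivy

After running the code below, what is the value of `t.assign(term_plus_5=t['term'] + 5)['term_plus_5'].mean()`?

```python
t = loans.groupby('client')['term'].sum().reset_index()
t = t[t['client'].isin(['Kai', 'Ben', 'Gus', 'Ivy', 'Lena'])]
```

207.0

group by client, sum of term:
client
Ben     351
Eli      68
Gus     321
Ivy      66
Kai     127
Lena    145
Name: term, dtype: int64
reset_index():
  client  term
0    Ben   351
1    Eli    68
2    Gus   321
3    Ivy    66
4    Kai   127
5   Lena   145
filter rows where client in ['Kai', 'Ben', 'Gus', 'Ivy', 'Lena']:
  client  term
0    Ben   351
2    Gus   321
3    Ivy    66
4    Kai   127
5   Lena   145
add column term_plus_5 = t['term'] + 5:
  client  term  term_plus_5
0    Ben   351          356
2    Gus   321          326
3    Ivy    66           71
4    Kai   127          132
5   Lena   145          150
mean of column 'term_plus_5' → 207.0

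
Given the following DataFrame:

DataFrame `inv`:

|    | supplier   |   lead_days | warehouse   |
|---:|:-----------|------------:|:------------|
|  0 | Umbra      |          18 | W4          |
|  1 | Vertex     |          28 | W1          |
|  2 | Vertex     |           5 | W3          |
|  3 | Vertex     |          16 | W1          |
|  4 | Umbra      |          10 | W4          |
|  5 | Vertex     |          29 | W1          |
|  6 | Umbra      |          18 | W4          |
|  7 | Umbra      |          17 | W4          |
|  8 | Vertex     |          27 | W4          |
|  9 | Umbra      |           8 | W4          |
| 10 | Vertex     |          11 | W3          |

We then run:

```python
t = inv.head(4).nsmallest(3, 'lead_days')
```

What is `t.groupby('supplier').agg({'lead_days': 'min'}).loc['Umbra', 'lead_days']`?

take first 4 rows:
  supplier  lead_days warehouse
0    Umbra         18        W4
1   Vertex         28        W1
2   Vertex          5        W3
3   Vertex         16        W1
take 3 rows with smallest lead_days:
  supplier  lead_days warehouse
2   Vertex          5        W3
3   Vertex         16        W1
0    Umbra         18        W4
group by supplier, min of lead_days:
          lead_days
supplier           
Umbra            18
Vertex            5
Hence 18.

18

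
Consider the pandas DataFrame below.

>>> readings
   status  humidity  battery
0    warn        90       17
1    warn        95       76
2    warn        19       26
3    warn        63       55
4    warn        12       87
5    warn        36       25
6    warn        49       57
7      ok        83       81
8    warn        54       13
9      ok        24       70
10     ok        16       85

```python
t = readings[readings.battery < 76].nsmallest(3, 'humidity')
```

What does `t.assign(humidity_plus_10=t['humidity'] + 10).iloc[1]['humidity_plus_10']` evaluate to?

34

filter rows where battery < 76:
  status  humidity  battery
0   warn        90       17
2   warn        19       26
3   warn        63       55
5   warn        36       25
6   warn        49       57
8   warn        54       13
9     ok        24       70
take 3 rows with smallest humidity:
  status  humidity  battery
2   warn        19       26
9     ok        24       70
5   warn        36       25
add column humidity_plus_10 = t['humidity'] + 10:
  status  humidity  battery  humidity_plus_10
2   warn        19       26                29
9     ok        24       70                34
5   warn        36       25                46
Finally, value at position 1, column 'humidity_plus_10' = 34.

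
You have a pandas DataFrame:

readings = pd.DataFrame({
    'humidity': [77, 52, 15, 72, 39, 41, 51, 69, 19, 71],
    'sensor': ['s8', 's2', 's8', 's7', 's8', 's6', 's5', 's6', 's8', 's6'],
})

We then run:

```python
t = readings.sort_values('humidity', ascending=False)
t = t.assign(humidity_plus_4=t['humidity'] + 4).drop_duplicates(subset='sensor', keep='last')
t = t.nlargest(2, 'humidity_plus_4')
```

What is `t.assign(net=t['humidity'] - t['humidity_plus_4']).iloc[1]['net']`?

sort by humidity descending:
   humidity sensor
0        77     s8
3        72     s7
9        71     s6
7        69     s6
1        52     s2
6        51     s5
5        41     s6
4        39     s8
8        19     s8
2        15     s8
add column humidity_plus_4 = t['humidity'] + 4:
   humidity sensor  humidity_plus_4
0        77     s8               81
3        72     s7               76
9        71     s6               75
7        69     s6               73
1        52     s2               56
6        51     s5               55
5        41     s6               45
4        39     s8               43
8        19     s8               23
2        15     s8               19
drop duplicate sensor (keep=last):
   humidity sensor  humidity_plus_4
3        72     s7               76
1        52     s2               56
6        51     s5               55
5        41     s6               45
2        15     s8               19
take 2 rows with largest humidity_plus_4:
   humidity sensor  humidity_plus_4
3        72     s7               76
1        52     s2               56
add column net = t['humidity'] - t['humidity_plus_4']:
   humidity sensor  humidity_plus_4  net
3        72     s7               76   -4
1        52     s2               56   -4
Finally, value at position 1, column 'net' = -4.

-4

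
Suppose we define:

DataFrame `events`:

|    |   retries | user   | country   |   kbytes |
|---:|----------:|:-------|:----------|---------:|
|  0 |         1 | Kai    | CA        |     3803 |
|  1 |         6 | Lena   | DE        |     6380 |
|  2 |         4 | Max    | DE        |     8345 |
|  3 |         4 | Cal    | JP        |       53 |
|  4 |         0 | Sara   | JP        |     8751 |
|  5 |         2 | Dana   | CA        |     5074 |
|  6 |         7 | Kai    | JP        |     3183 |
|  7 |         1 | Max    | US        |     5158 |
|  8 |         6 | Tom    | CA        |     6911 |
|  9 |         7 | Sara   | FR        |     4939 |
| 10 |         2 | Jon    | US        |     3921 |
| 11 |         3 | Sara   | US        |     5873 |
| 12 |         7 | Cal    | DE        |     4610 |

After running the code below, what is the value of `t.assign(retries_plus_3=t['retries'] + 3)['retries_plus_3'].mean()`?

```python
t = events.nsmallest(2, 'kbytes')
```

take 2 rows with smallest kbytes:
   retries user country  kbytes
3        4  Cal      JP      53
6        7  Kai      JP    3183
add column retries_plus_3 = t['retries'] + 3:
   retries user country  kbytes  retries_plus_3
3        4  Cal      JP      53               7
6        7  Kai      JP    3183              10
mean of column 'retries_plus_3' → 8.5

8.5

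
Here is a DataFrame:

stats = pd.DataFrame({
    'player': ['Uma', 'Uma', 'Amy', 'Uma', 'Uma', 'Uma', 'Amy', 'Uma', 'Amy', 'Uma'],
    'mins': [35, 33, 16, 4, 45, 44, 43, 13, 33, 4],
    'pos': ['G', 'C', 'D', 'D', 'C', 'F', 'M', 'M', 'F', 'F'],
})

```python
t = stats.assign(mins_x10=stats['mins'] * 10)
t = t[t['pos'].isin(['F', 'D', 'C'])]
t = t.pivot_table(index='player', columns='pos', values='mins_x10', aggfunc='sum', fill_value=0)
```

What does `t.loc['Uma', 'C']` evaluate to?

780

add column mins_x10 = stats['mins'] * 10:
  player  mins pos  mins_x10
0    Uma    35   G       350
1    Uma    33   C       330
2    Amy    16   D       160
3    Uma     4   D        40
4    Uma    45   C       450
5    Uma    44   F       440
6    Amy    43   M       430
7    Uma    13   M       130
8    Amy    33   F       330
9    Uma     4   F        40
filter rows where pos in ['F', 'D', 'C']:
  player  mins pos  mins_x10
1    Uma    33   C       330
2    Amy    16   D       160
3    Uma     4   D        40
4    Uma    45   C       450
5    Uma    44   F       440
8    Amy    33   F       330
9    Uma     4   F        40
pivot: rows=player, cols=pos, sum(mins_x10):
pos       C    D    F
player               
Amy       0  160  330
Uma     780   40  480
value at row 'Uma', column 'C' → 780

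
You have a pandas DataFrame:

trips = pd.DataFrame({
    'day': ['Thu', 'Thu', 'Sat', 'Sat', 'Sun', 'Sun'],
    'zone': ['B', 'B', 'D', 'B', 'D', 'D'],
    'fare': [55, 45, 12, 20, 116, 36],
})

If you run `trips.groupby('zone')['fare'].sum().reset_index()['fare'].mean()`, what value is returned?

group by zone, sum of fare:
zone
B    120
D    164
Name: fare, dtype: int64
reset_index():
  zone  fare
0    B   120
1    D   164
Hence 142.0.

142.0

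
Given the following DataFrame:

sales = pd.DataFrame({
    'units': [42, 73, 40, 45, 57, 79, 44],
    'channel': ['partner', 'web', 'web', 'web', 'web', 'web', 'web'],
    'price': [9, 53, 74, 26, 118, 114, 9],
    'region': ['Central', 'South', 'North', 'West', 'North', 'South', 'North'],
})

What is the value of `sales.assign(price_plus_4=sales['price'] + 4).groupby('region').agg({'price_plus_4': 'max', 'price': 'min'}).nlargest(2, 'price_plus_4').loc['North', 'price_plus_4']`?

add column price_plus_4 = sales['price'] + 4:
   units  channel  price   region  price_plus_4
0     42  partner      9  Central            13
1     73      web     53    South            57
2     40      web     74    North            78
3     45      web     26     West            30
4     57      web    118    North           122
5     79      web    114    South           118
6     44      web      9    North            13
group by region: max(price_plus_4), min(price):
         price_plus_4  price
region                      
Central            13      9
North             122      9
South             118     53
West               30     26
take 2 rows with largest price_plus_4:
        price_plus_4  price
region                     
North            122      9
South            118     53
Finally, value at row 'North', column 'price_plus_4' = 122.

122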